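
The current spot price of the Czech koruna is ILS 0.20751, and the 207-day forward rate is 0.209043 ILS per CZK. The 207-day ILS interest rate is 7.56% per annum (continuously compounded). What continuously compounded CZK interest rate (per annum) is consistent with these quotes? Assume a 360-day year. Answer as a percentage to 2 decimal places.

6.28%

T = 207/360 years.
By CIP, F/S equals the ILS-to-CZK growth ratio: 0.209043/0.20751 = 1.0073876.
The ILS side grows by e^(0.0756×207/360) = 1.0444287.
That pins the CZK growth at 1.0367695.
Take logs: ln 1.0367695 / (207/360) = 0.062799, so 6.28%.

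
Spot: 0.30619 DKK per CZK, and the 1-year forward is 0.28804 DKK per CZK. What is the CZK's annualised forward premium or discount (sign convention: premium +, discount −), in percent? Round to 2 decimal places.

T = 1 year.
(F − S)/S = (0.28804 − 0.30619)/0.30619 = -0.0592769.
Annualise by dividing by T: -0.0592769 / 1 = -0.059277 → -5.93%.

-5.93%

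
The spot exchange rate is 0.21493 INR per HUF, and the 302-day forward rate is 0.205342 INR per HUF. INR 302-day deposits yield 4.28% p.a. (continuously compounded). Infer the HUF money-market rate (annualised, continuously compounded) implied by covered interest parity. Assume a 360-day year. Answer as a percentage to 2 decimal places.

9.72%

T = 302/360 years.
CIP gives F = S · g_INR/g_HUF, so g_INR/g_HUF = 0.205342/0.21493 = 0.9553901.
INR growth factor: e^(0.0428×302/360) = 1.0365568.
That pins the HUF growth at 1.0849566.
r = ln(1.0849566)/(302/360) = 0.097200 → 9.72%.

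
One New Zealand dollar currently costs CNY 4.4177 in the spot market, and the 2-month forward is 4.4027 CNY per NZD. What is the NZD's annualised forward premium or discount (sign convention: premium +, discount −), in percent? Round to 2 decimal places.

-2.04%

T = 2/12 years.
NZD trades forward at -0.33954% vs spot over the period.
×(1/T) gives -2.04% p.a.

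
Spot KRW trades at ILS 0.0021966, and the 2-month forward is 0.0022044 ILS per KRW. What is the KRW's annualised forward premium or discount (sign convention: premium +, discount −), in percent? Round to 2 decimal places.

T = 2/12 years.
Period premium: (0.0022044 − 0.0021966)/0.0021966 = 0.0035509.
Annualise by dividing by T: 0.0035509 / (2/12) = 0.021305 → 2.13%.

+2.13%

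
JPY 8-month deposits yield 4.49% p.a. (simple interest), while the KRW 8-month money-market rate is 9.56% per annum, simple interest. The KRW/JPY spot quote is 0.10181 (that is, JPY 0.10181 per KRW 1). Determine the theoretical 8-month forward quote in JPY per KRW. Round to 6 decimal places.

0.098575

T = 8/12 years.
Growth of 1 JPY over T: 1 + 0.0449×8/12 = 1.0299333.
Growth of 1 KRW over T: 1 + 0.0956×8/12 = 1.0637333.
Forward (JPY per KRW) = 0.10181 × 1.0299333 / 1.0637333 = 0.09857500.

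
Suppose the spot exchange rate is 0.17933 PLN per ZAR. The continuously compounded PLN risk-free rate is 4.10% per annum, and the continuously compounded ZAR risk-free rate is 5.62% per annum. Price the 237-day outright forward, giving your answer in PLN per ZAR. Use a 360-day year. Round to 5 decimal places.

0.17754

T = 237/360 years.
PLN accumulates by e^(0.0410×237/360) = 1.0273592.
Growth of 1 ZAR over T: e^(0.0562×237/360) = 1.0376913.
CIP: F = S · (grow PLN)/(grow ZAR) = 0.17933 × 1.0273592/1.0376913 = 0.1775444 PLN per ZAR.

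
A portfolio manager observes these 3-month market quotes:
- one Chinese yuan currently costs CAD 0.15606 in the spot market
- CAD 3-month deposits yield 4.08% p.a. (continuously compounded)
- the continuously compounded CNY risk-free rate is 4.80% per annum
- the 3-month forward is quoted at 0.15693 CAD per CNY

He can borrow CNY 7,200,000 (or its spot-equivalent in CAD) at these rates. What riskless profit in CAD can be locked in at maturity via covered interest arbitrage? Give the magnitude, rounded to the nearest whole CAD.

T = 3/12 years.
Keep in CNY, deliver into the forward: 7,200,000·1.012072289·0.15693 = CAD 1,143,536.43.
Swap to CAD now, deposit: 7,200,000·0.15606·1.010252197 = CAD 1,135,151.70.
The quoted forward overvalues CNY, so borrow CAD, buy CNY at spot, deposit the CNY at 4.80%, and sell the proceeds forward at 0.15693.
Arbitrage profit = |1,143,536.43 − 1,135,151.70| = CAD 8,385.

CAD 8,385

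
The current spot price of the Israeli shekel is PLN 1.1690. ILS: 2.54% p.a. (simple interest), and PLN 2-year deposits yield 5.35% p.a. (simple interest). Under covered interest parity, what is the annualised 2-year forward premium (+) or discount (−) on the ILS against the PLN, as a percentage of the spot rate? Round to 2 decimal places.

T = 2 years.
F = S · g_PLN/g_ILS = 1.169 × 1.107000/1.050800 = 1.2315217.
Annualised premium = (F − S)/S × (1/T) = (1.2315217 − 1.169)/1.169 ÷ 2 = 2.67%.

+2.67%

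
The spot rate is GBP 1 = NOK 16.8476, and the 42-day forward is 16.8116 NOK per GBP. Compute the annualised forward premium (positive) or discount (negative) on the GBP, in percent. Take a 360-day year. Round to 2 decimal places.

-1.83%

T = 42/360 years.
(F − S)/S = (16.8116 − 16.8476)/16.8476 = -0.0021368.
Annualise by dividing by T: -0.0021368 / (42/360) = -0.018315 → -1.83%.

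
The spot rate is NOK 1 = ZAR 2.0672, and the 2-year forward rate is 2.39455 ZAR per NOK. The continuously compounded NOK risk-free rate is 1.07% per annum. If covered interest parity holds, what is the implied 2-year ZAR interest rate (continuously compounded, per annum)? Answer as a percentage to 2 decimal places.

T = 2 years.
CIP gives F = S · g_ZAR/g_NOK, so g_ZAR/g_NOK = 2.39455/2.0672 = 1.1583543.
NOK growth factor: e^(0.0107×2) = 1.0216306.
That pins the ZAR growth at 1.1834102.
Take logs: ln 1.1834102 / 2 = 0.084200, so 8.42%.

8.42%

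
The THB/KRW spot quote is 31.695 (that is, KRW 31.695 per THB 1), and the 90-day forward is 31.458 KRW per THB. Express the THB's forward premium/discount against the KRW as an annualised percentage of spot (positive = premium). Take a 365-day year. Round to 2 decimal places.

-3.03%

T = 90/365 years.
THB trades forward at -0.74775% vs spot over the period.
×(1/T) gives -3.03% p.a.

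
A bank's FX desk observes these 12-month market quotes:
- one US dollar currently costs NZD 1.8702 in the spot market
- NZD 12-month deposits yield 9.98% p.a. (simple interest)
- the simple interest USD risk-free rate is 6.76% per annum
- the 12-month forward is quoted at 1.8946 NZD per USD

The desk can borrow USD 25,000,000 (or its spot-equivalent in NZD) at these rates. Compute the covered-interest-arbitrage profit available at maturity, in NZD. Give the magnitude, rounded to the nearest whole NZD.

NZD 854,275

T = 1 year.
Keep in USD, deliver into the forward: 25,000,000·1.067600·1.8946 = NZD 50,566,874.00.
Swap to NZD now, deposit: 25,000,000·1.8702·1.099800 = NZD 51,421,149.00.
The quoted forward undervalues USD, so borrow USD, convert to NZD at spot, deposit the NZD at 9.98%, and buy USD forward at 1.8946 to cover the loan.
The gap between the two covered legs is NZD 854,275.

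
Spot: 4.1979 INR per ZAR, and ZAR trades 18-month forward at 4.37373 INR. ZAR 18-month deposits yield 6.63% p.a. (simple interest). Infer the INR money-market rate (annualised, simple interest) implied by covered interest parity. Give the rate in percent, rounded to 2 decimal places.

9.70%

T = 18/12 years.
By CIP, F/S equals the INR-to-ZAR growth ratio: 4.37373/4.1979 = 1.0418852.
The ZAR side grows by 1 + 0.0663×18/12 = 1.099450.
So the INR growth factor = 1.1455007.
r = (1.1455007 − 1)/(18/12) = 0.097000 → 9.70%.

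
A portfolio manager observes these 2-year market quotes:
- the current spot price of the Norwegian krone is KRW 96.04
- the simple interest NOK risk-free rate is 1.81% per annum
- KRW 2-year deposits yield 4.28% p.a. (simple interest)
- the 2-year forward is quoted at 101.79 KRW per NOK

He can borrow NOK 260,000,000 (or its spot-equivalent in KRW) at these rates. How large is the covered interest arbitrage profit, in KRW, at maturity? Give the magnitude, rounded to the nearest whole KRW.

KRW 315,581,240

T = 2 years.
Route A — deposit NOK, sell forward: 260,000,000 × 1.036200 × 101.79 = KRW 27,423,447,480.00.
Route B — convert at spot, deposit KRW: 260,000,000 × 96.04 × 1.085600 = KRW 27,107,866,240.00.
The quoted forward overvalues NOK, so borrow KRW, buy NOK at spot, deposit the NOK at 1.81%, and sell the proceeds forward at 101.79.
Profit = 27,423,447,480.00 − 27,107,866,240.00 = KRW 315,581,240.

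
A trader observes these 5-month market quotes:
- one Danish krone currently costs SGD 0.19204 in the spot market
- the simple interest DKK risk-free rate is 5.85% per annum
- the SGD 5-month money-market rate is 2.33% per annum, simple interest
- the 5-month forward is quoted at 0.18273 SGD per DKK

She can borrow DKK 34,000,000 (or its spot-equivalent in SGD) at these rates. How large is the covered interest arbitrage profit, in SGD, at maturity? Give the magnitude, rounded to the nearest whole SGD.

T = 5/12 years.
Invest the DKK and cover forward: 34,000,000 × 1.024375 × 0.18273 = SGD 6,364,257.49.
Convert at spot and invest in SGD: 34,000,000 × 0.19204 × 1.009708333 = SGD 6,592,749.20.
The quoted forward undervalues DKK, so borrow DKK, convert to SGD at spot, deposit the SGD at 2.33%, and buy DKK forward at 0.18273 to cover the loan.
Profit = 6,592,749.20 − 6,364,257.49 = SGD 228,492.

SGD 228,492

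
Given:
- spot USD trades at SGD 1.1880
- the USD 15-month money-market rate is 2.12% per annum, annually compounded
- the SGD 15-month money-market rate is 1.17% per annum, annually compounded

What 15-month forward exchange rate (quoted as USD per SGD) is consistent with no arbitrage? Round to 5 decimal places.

T = 15/12 years.
SGD accumulates by (1 + 0.0117)^(15/12) = 1.0146463.
Growth of 1 USD over T: (1 + 0.0212)^(15/12) = 1.0265699.
So F = 1.188 × 1.0146463 / 1.0265699 = 1.174201 (SGD/USD).
Quoted the other way: 1/1.174201 = 0.85164 USD per SGD.

0.85164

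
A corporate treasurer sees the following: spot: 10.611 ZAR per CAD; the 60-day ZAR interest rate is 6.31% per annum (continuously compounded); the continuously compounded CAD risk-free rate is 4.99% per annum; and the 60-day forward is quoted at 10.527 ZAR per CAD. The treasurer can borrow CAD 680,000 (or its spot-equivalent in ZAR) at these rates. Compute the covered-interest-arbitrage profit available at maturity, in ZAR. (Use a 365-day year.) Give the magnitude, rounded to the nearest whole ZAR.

T = 60/365 years.
Route A — deposit CAD, sell forward: 680,000 × 1.008236474 × 10.527 = ZAR 7,217,319.65.
Route B — convert at spot, deposit ZAR: 680,000 × 10.611 × 1.010426585 = ZAR 7,290,712.82.
The quoted forward undervalues CAD, so borrow CAD, convert to ZAR at spot, deposit the ZAR at 6.31%, and buy CAD forward at 10.527 to cover the loan.
Profit = 7,290,712.82 − 7,217,319.65 = ZAR 73,393.

ZAR 73,393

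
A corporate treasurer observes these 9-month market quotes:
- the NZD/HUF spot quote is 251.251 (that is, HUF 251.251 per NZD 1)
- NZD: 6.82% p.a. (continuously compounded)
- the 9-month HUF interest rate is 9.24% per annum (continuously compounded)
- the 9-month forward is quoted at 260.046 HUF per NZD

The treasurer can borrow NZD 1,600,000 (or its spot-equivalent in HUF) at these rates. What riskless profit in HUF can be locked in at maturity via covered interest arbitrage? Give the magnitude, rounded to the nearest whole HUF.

HUF 7,061,151

T = 9/12 years.
Invest the NZD and cover forward: 1,600,000 × 1.05248075356 × 260.046 = HUF 437,909,456.06.
Convert at spot and invest in HUF: 1,600,000 × 251.251 × 1.07175768823 = HUF 430,848,305.48.
The quoted forward overvalues NZD, so borrow HUF, buy NZD at spot, deposit the NZD at 6.82%, and sell the proceeds forward at 260.046.
Profit = 437,909,456.06 − 430,848,305.48 = HUF 7,061,151.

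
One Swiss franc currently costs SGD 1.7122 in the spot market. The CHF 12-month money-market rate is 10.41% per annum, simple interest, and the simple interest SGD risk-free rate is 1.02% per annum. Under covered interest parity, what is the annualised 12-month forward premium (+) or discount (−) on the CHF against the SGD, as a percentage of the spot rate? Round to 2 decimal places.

-8.50%

T = 1 year.
No-arbitrage forward: 1.7122 × 1.010200 / 1.104100 = 1.5665831 SGD/CHF.
Annualised premium = (F − S)/S × (1/T) = (1.5665831 − 1.7122)/1.7122 ÷ 1 = -8.50%.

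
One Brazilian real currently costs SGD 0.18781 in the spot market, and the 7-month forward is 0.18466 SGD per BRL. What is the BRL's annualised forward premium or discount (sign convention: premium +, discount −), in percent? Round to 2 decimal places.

-2.88%

T = 7/12 years.
(F − S)/S = (0.18466 − 0.18781)/0.18781 = -0.0167723.
Per annum: -0.0167723 / (7/12) = -0.028753 = -2.88%.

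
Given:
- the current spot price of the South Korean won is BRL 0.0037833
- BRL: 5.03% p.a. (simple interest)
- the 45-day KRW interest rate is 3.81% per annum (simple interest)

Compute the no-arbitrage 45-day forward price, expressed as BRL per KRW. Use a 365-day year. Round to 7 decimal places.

0.0037890

T = 45/365 years.
Growth of 1 BRL over T: 1 + 0.0503×45/365 = 1.0062014.
KRW accumulates by 1 + 0.0381×45/365 = 1.0046973.
Forward (BRL per KRW) = 0.0037833 × 1.0062014 / 1.0046973 = 0.003788964.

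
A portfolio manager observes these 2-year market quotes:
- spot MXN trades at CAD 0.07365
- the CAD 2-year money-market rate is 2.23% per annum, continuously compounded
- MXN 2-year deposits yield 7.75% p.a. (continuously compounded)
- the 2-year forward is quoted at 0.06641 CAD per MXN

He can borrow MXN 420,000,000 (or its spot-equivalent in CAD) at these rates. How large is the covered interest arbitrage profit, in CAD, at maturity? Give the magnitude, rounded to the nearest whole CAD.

T = 2 years.
Invest the MXN and cover forward: 420,000,000 × 1.1676579611 × 0.06641 = CAD 32,568,549.38.
Convert at spot and invest in CAD: 420,000,000 × 0.07365 × 1.0456095324 = CAD 32,343,839.67.
The quoted forward overvalues MXN, so borrow CAD, buy MXN at spot, deposit the MXN at 7.75%, and sell the proceeds forward at 0.06641.
Profit = 32,568,549.38 − 32,343,839.67 = CAD 224,710.

CAD 224,710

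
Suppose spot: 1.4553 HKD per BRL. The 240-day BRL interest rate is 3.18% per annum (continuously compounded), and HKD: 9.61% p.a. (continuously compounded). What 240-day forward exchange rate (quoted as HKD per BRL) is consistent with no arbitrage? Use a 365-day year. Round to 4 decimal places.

T = 240/365 years.
HKD growth factor: e^(0.0961×240/365) = 1.0652282.
BRL accumulates by e^(0.0318×240/365) = 1.0211297.
So F = 1.4553 × 1.0652282 / 1.0211297 = 1.518149 (HKD/BRL).

1.5181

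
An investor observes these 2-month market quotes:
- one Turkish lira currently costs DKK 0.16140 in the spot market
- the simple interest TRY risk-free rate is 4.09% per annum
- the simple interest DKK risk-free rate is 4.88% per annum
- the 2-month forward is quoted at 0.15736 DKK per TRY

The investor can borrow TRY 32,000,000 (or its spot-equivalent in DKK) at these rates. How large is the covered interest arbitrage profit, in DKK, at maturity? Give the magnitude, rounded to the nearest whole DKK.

T = 2/12 years.
Keep in TRY, deliver into the forward: 32,000,000·1.006816667·0.15736 = DKK 5,069,845.46.
Swap to DKK now, deposit: 32,000,000·0.16140·1.008133333 = DKK 5,206,807.04.
The quoted forward undervalues TRY, so borrow TRY, convert to DKK at spot, deposit the DKK at 4.88%, and buy TRY forward at 0.15736 to cover the loan.
The gap between the two covered legs is DKK 136,962.

DKK 136,962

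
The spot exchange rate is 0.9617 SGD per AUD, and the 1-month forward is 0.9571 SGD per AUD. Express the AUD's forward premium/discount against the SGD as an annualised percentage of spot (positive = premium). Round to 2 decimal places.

-5.74%

T = 1/12 years.
Period premium: (0.9571 − 0.9617)/0.9617 = -0.0047832.
Per annum: -0.0047832 / (1/12) = -0.057398 = -5.74%.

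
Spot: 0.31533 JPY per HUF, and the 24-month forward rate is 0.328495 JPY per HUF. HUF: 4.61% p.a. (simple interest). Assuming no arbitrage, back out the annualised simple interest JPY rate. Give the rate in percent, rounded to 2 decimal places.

6.89%

T = 2 years.
F/S = 0.328495/0.31533 = 1.0417499 = (growth of JPY) / (growth of HUF).
HUF growth factor: 1 + 0.0461×2 = 1.092200.
That pins the JPY growth at 1.1377992.
(1.1377992 − 1)/T = 0.068900, i.e. 6.89%.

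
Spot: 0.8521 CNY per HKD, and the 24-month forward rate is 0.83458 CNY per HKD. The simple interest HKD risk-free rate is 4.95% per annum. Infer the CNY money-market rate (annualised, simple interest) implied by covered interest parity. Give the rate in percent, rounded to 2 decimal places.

3.82%

T = 2 years.
F/S = 0.83458/0.8521 = 0.9794390 = (growth of CNY) / (growth of HKD).
The HKD side grows by 1 + 0.0495×2 = 1.099000.
That pins the CNY growth at 1.0764035.
r = (1.0764035 − 1)/2 = 0.038202 → 3.82%.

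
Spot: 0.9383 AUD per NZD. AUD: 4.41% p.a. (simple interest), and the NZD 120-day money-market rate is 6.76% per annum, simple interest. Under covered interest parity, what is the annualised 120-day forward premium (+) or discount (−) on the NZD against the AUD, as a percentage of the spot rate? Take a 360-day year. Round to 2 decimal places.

T = 120/360 years.
F = S · g_AUD/g_NZD = 0.9383 × 1.014700/1.0225333 = 0.9311120.
Annualised premium = (F − S)/S × (1/T) = (0.9311120 − 0.9383)/0.9383 ÷ (120/360) = -2.30%.

-2.30%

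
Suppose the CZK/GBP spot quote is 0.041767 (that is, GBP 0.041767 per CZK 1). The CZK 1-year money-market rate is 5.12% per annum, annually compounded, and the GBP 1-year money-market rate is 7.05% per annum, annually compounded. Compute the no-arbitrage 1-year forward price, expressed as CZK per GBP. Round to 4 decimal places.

23.5107

T = 1 year.
Growth of 1 GBP over T: (1 + 0.0705)^1 = 1.070500.
Growth of 1 CZK over T: (1 + 0.0512)^1 = 1.051200.
CIP: F = S · (grow GBP)/(grow CZK) = 0.041767 × 1.070500/1.051200 = 0.042533841 GBP per CZK.
Invert for CZK per GBP: 1 / 0.042533841 = 23.5107.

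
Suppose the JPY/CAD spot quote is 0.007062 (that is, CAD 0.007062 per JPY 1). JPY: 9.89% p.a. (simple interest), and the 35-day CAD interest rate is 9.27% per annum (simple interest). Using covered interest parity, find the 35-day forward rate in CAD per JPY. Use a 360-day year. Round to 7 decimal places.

0.0070578

T = 35/360 years.
Growth of 1 CAD over T: 1 + 0.0927×35/360 = 1.0090125.
JPY growth factor: 1 + 0.0989×35/360 = 1.0096153.
CIP: F = S · (grow CAD)/(grow JPY) = 0.007062 × 1.0090125/1.0096153 = 0.007057784 CAD per JPY.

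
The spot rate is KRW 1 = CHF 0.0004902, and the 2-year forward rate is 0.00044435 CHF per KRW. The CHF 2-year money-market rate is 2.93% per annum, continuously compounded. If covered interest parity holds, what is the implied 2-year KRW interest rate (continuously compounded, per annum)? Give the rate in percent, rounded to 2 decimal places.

7.84%

T = 2 years.
F/S = 0.00044435/0.0004902 = 0.9064667 = (growth of CHF) / (growth of KRW).
The CHF side grows by e^(0.0293×2) = 1.060351.
Hence g_KRW = 1.1697628.
r = ln(1.1697628)/2 = 0.078400 → 7.84%.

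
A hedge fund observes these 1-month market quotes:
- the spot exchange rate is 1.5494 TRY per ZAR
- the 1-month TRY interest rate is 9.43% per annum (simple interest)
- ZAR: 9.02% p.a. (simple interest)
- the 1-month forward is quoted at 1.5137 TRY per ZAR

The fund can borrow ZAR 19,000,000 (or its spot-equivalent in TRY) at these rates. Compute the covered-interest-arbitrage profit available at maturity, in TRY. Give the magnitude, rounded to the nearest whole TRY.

T = 1/12 years.
Invest the ZAR and cover forward: 19,000,000 × 1.0075166667 × 1.5137 = TRY 28,976,481.59.
Convert at spot and invest in TRY: 19,000,000 × 1.5494 × 1.0078583333 = TRY 29,669,938.33.
The quoted forward undervalues ZAR, so borrow ZAR, convert to TRY at spot, deposit the TRY at 9.43%, and buy ZAR forward at 1.5137 to cover the loan.
Arbitrage profit = |28,976,481.59 − 29,669,938.33| = TRY 693,457.

TRY 693,457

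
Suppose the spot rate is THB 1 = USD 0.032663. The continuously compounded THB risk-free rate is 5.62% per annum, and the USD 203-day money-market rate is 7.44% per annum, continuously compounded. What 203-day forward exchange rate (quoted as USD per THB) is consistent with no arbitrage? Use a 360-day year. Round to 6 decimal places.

T = 203/360 years.
USD growth factor: e^(0.0744×203/360) = 1.0428458.
Growth of 1 THB over T: e^(0.0562×203/360) = 1.032198.
CIP: F = S · (grow USD)/(grow THB) = 0.032663 × 1.0428458/1.032198 = 0.03299994 USD per THB.

0.033000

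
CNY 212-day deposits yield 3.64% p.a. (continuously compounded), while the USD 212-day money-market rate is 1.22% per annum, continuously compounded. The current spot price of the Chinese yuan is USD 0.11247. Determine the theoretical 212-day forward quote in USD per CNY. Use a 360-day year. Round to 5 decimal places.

T = 212/360 years.
USD growth factor: e^(0.0122×212/360) = 1.0072103.
CNY growth factor: e^(0.0364×212/360) = 1.0216669.
Forward (USD per CNY) = 0.11247 × 1.0072103 / 1.0216669 = 0.1108785.

0.11088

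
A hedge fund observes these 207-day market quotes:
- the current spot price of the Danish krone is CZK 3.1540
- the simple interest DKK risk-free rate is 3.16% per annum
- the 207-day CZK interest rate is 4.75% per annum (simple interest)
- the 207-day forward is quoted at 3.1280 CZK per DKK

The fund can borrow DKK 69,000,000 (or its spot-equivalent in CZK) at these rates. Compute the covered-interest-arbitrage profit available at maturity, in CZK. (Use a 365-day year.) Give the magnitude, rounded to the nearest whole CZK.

T = 207/365 years.
Route A — deposit DKK, sell forward: 69,000,000 × 1.01792109589 × 3.1280 = CZK 219,699,945.97.
Route B — convert at spot, deposit CZK: 69,000,000 × 3.1540 × 1.02693835616 = CZK 223,488,486.70.
The quoted forward undervalues DKK, so borrow DKK, convert to CZK at spot, deposit the CZK at 4.75%, and buy DKK forward at 3.1280 to cover the loan.
Profit = 223,488,486.70 − 219,699,945.97 = CZK 3,788,541.

CZK 3,788,541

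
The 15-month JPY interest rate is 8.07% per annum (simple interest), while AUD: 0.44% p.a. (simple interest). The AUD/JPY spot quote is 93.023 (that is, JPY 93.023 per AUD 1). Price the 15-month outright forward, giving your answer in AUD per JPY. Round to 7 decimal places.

0.0098187

T = 15/12 years.
JPY accumulates by 1 + 0.0807×15/12 = 1.100875.
Growth of 1 AUD over T: 1 + 0.0044×15/12 = 1.005500.
So F = 93.023 × 1.100875 / 1.005500 = 101.8465 (JPY/AUD).
Quoted the other way: 1/101.8465 = 0.0098187 AUD per JPY.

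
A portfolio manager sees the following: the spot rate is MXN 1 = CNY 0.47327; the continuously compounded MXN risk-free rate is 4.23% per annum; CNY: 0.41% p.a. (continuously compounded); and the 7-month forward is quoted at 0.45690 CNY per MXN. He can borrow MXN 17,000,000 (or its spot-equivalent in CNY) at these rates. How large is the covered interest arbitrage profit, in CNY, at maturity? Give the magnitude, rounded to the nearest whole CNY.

CNY 103,513

T = 7/12 years.
Invest the MXN and cover forward: 17,000,000 × 1.024981947 × 0.45690 = CNY 7,961,342.28.
Convert at spot and invest in CNY: 17,000,000 × 0.47327 × 1.002394529 = CNY 8,064,855.40.
The quoted forward undervalues MXN, so borrow MXN, convert to CNY at spot, deposit the CNY at 0.41%, and buy MXN forward at 0.45690 to cover the loan.
Profit = 8,064,855.40 − 7,961,342.28 = CNY 103,513.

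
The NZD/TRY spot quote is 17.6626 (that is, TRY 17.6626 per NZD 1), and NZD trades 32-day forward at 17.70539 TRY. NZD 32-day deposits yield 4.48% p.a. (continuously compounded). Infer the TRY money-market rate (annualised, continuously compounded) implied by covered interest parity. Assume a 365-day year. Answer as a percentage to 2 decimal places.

T = 32/365 years.
F/S = 17.70539/17.6626 = 1.0024226 = (growth of TRY) / (growth of NZD).
The NZD side grows by e^(0.0448×32/365) = 1.0039354.
So the TRY growth factor = 1.0063675.
r = ln(1.0063675)/(32/365) = 0.072399 → 7.24%.

7.24%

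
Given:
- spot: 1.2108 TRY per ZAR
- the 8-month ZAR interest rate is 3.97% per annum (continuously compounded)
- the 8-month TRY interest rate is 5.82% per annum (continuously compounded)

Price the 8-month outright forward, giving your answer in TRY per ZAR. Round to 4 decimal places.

1.2258

T = 8/12 years.
TRY accumulates by e^(0.0582×8/12) = 1.0395626.
ZAR growth factor: e^(0.0397×8/12) = 1.026820.
Forward (TRY per ZAR) = 1.2108 × 1.0395626 / 1.026820 = 1.225826.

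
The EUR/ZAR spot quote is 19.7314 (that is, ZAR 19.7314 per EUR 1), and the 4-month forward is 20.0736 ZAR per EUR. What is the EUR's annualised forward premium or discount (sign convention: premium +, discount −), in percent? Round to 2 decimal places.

T = 4/12 years.
Period premium: (20.0736 − 19.7314)/19.7314 = 0.0173429.
Per annum: 0.0173429 / (4/12) = 0.052029 = 5.20%.

+5.20%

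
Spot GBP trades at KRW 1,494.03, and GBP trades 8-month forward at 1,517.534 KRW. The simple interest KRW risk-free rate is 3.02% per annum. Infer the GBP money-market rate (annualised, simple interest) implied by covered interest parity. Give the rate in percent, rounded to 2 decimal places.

T = 8/12 years.
CIP gives F = S · g_KRW/g_GBP, so g_KRW/g_GBP = 1517.534/1494.03 = 1.0157319.
KRW growth factor: 1 + 0.0302×8/12 = 1.0201333.
So the GBP growth factor = 1.0043332.
r = (1.0043332 − 1)/(8/12) = 0.006500 → 0.65%.

0.65%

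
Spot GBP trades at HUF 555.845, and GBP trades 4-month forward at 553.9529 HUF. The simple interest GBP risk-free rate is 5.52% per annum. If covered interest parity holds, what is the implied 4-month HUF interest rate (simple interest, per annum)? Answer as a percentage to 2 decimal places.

T = 4/12 years.
F/S = 553.9529/555.845 = 0.9965960 = (growth of HUF) / (growth of GBP).
The GBP side grows by 1 + 0.0552×4/12 = 1.018400.
Hence g_HUF = 1.0149334.
(1.0149334 − 1)/T = 0.044800, i.e. 4.48%.

4.48%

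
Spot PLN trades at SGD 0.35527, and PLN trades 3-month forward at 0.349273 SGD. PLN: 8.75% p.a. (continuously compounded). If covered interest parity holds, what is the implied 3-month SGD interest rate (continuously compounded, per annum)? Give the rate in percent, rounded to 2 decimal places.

T = 3/12 years.
By CIP, F/S equals the SGD-to-PLN growth ratio: 0.349273/0.35527 = 0.9831199.
PLN growth factor: e^(0.0875×3/12) = 1.022116.
That pins the SGD growth at 1.0048626.
r = ln(1.0048626)/(3/12) = 0.019403 → 1.94%.

1.94%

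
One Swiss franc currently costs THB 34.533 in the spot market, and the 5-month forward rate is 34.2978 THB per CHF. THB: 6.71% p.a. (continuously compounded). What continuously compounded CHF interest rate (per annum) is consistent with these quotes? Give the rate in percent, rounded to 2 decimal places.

8.35%

T = 5/12 years.
F/S = 34.2978/34.533 = 0.9931891 = (growth of THB) / (growth of CHF).
The THB side grows by e^(0.0671×5/12) = 1.0283528.
So the CHF growth factor = 1.0354048.
r = ln(1.0354048)/(5/12) = 0.083502 → 8.35%.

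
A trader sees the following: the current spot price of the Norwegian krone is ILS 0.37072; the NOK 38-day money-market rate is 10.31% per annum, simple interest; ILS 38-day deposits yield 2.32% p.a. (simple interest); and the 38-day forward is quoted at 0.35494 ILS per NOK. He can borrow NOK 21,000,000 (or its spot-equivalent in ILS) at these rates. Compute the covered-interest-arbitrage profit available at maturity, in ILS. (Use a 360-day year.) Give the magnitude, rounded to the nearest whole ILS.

T = 38/360 years.
Invest the NOK and cover forward: 21,000,000 × 1.010882778 × 0.35494 = ILS 7,534,857.40.
Convert at spot and invest in ILS: 21,000,000 × 0.37072 × 1.002448889 = ILS 7,804,184.89.
The quoted forward undervalues NOK, so borrow NOK, convert to ILS at spot, deposit the ILS at 2.32%, and buy NOK forward at 0.35494 to cover the loan.
Profit = 7,804,184.89 − 7,534,857.40 = ILS 269,327.

ILS 269,327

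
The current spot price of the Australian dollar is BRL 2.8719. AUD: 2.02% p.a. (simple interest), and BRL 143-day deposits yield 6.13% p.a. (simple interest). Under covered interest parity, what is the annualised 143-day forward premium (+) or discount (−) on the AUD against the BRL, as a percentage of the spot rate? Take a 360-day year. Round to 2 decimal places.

+4.08%

T = 143/360 years.
CIP forward (BRL per AUD) = 2.8719 × 1.0243497/1.0080239 = 2.9184129.
(F − S)/S ÷ T = (2.9184129 − 2.8719)/2.8719/(143/360) = 0.040773 → 4.08%.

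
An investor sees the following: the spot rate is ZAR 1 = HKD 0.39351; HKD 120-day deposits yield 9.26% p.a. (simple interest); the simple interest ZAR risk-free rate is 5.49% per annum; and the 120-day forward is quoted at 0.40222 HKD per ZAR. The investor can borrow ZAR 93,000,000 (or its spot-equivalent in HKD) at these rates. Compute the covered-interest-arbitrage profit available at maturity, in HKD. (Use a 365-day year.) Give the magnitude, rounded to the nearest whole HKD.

T = 120/365 years.
Invest the ZAR and cover forward: 93,000,000 × 1.0180493151 × 0.40222 = HKD 38,081,620.98.
Convert at spot and invest in HKD: 93,000,000 × 0.39351 × 1.0304438356 = HKD 37,710,565.70.
The quoted forward overvalues ZAR, so borrow HKD, buy ZAR at spot, deposit the ZAR at 5.49%, and sell the proceeds forward at 0.40222.
The gap between the two covered legs is HKD 371,055.

HKD 371,055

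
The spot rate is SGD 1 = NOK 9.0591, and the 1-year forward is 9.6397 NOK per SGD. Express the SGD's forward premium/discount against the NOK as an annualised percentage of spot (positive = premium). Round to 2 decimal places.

T = 1 year.
SGD trades forward at +6.40903% vs spot over the period.
×(1/T) gives 6.41% p.a.

+6.41%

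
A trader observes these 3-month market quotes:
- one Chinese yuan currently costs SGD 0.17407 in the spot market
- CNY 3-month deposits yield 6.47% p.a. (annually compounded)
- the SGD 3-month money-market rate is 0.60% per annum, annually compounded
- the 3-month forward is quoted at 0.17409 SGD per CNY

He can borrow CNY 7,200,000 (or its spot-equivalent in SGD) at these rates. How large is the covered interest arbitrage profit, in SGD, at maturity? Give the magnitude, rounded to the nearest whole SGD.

T = 3/12 years.
Keep in CNY, deliver into the forward: 7,200,000·1.015796737·0.17409 = SGD 1,273,248.39.
Swap to SGD now, deposit: 7,200,000·0.17407·1.001496637 = SGD 1,255,179.74.
The quoted forward overvalues CNY, so borrow SGD, buy CNY at spot, deposit the CNY at 6.47%, and sell the proceeds forward at 0.17409.
Arbitrage profit = |1,273,248.39 − 1,255,179.74| = SGD 18,069.

SGD 18,069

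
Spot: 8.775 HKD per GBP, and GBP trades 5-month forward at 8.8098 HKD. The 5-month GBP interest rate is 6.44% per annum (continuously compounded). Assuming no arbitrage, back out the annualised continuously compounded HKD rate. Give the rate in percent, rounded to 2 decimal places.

T = 5/12 years.
CIP gives F = S · g_HKD/g_GBP, so g_HKD/g_GBP = 8.8098/8.775 = 1.0039658.
The GBP side grows by e^(0.0644×5/12) = 1.0271966.
So the HKD growth factor = 1.0312703.
Take logs: ln 1.0312703 / (5/12) = 0.073899, so 7.39%.

7.39%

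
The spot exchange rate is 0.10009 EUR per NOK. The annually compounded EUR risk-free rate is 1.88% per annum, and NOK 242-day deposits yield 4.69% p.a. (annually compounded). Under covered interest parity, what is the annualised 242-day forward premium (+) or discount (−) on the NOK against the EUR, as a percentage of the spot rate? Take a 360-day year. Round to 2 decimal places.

T = 242/360 years.
CIP forward (EUR per NOK) = 0.10009 × 1.0125992/1.0312898 = 0.09827602.
Annualised premium = (F − S)/S × (1/T) = (0.09827602 − 0.10009)/0.10009 ÷ (242/360) = -2.70%.

-2.70%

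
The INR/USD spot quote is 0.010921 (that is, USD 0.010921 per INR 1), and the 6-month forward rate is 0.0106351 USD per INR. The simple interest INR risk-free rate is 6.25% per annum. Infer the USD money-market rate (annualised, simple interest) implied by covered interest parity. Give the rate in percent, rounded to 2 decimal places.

0.85%

T = 6/12 years.
By CIP, F/S equals the USD-to-INR growth ratio: 0.0106351/0.010921 = 0.9738211.
INR growth factor: 1 + 0.0625×6/12 = 1.031250.
So the USD growth factor = 1.004253.
r = (1.004253 − 1)/(6/12) = 0.008506 → 0.85%.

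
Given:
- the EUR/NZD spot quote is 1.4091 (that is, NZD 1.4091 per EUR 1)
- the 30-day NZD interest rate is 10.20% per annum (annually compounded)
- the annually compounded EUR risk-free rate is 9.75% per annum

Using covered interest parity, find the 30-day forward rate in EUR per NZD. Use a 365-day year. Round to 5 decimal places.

T = 30/365 years.
Growth of 1 NZD over T: (1 + 0.1020)^(30/365) = 1.008015.
EUR growth factor: (1 + 0.0975)^(30/365) = 1.007676.
Forward (NZD per EUR) = 1.4091 × 1.008015 / 1.007676 = 1.409574.
Invert for EUR per NZD: 1 / 1.409574 = 0.70943.

0.70943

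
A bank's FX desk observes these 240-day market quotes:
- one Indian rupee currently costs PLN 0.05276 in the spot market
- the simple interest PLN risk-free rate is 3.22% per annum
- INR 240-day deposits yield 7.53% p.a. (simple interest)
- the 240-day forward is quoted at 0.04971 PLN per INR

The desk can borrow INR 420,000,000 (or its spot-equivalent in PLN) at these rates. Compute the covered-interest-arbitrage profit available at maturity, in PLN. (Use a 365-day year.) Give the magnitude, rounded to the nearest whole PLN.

PLN 716,440

T = 240/365 years.
Route A — deposit INR, sell forward: 420,000,000 × 1.0495123288 × 0.04971 = PLN 21,911,928.30.
Route B — convert at spot, deposit PLN: 420,000,000 × 0.05276 × 1.0211726027 = PLN 22,628,367.94.
The quoted forward undervalues INR, so borrow INR, convert to PLN at spot, deposit the PLN at 3.22%, and buy INR forward at 0.04971 to cover the loan.
Arbitrage profit = |21,911,928.30 − 22,628,367.94| = PLN 716,440.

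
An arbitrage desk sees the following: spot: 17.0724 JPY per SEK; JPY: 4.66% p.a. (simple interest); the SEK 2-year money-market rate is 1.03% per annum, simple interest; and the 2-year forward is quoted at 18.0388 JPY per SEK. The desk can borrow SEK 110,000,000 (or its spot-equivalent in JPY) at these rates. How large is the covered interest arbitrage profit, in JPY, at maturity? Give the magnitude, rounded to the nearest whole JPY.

T = 2 years.
Invest the SEK and cover forward: 110,000,000 × 1.020600 × 18.0388 = JPY 2,025,143,920.80.
Convert at spot and invest in JPY: 110,000,000 × 17.0724 × 1.093200 = JPY 2,052,990,244.80.
The quoted forward undervalues SEK, so borrow SEK, convert to JPY at spot, deposit the JPY at 4.66%, and buy SEK forward at 18.0388 to cover the loan.
Arbitrage profit = |2,025,143,920.80 − 2,052,990,244.80| = JPY 27,846,324.

JPY 27,846,324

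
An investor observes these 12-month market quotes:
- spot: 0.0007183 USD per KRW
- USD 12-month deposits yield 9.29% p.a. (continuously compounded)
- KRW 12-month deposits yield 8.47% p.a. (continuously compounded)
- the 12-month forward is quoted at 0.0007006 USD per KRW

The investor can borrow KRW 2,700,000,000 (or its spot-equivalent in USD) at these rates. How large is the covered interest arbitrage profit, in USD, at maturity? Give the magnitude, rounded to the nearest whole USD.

T = 1 year.
Keep in KRW, deliver into the forward: 2,700,000,000·1.088390501·0.0007006 = USD 2,058,821.24.
Swap to USD now, deposit: 2,700,000,000·0.0007183·1.097351995 = USD 2,128,215.43.
The quoted forward undervalues KRW, so borrow KRW, convert to USD at spot, deposit the USD at 9.29%, and buy KRW forward at 0.0007006 to cover the loan.
Arbitrage profit = |2,058,821.24 − 2,128,215.43| = USD 69,394.

USD 69,394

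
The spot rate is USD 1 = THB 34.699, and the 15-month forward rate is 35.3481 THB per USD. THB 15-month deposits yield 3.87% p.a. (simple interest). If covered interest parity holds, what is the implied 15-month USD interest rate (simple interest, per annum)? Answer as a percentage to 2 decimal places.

T = 15/12 years.
By CIP, F/S equals the THB-to-USD growth ratio: 35.3481/34.699 = 1.0187066.
THB growth factor: 1 + 0.0387×15/12 = 1.048375.
Hence g_USD = 1.0291236.
r = (1.0291236 − 1)/(15/12) = 0.023299 → 2.33%.

2.33%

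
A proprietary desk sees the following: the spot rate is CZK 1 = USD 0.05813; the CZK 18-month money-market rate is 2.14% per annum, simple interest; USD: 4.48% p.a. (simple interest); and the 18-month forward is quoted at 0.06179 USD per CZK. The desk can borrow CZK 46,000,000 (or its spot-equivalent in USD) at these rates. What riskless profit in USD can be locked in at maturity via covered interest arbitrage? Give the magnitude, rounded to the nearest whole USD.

T = 18/12 years.
Keep in CZK, deliver into the forward: 46,000,000·1.032100·0.06179 = USD 2,933,579.11.
Swap to USD now, deposit: 46,000,000·0.05813·1.067200 = USD 2,853,671.46.
The quoted forward overvalues CZK, so borrow USD, buy CZK at spot, deposit the CZK at 2.14%, and sell the proceeds forward at 0.06179.
Profit = 2,933,579.11 − 2,853,671.46 = USD 79,908.

USD 79,908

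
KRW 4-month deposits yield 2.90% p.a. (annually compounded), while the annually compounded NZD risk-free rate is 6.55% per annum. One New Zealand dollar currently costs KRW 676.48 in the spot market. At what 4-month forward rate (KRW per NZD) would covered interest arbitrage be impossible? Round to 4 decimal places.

668.6655

T = 4/12 years.
Growth of 1 KRW over T: (1 + 0.0290)^(4/12) = 1.009574699.
Growth of 1 NZD over T: (1 + 0.0655)^(4/12) = 1.021373262.
CIP: F = S · (grow KRW)/(grow NZD) = 676.48 × 1.009574699/1.021373262 = 668.665529 KRW per NZD.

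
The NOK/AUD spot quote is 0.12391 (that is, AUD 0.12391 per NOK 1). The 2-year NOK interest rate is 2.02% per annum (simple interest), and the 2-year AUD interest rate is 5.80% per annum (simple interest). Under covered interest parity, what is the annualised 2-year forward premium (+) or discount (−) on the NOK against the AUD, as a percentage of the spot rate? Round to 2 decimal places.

+3.63%

T = 2 years.
F = S · g_AUD/g_NOK = 0.12391 × 1.116000/1.040400 = 0.13291384.
(F − S)/S ÷ T = (0.13291384 − 0.12391)/0.12391/2 = 0.036332 → 3.63%.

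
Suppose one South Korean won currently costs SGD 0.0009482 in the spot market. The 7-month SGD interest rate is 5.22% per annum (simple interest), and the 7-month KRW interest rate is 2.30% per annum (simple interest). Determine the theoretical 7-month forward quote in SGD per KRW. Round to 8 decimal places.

0.00096414

T = 7/12 years.
SGD accumulates by 1 + 0.0522×7/12 = 1.030450.
KRW accumulates by 1 + 0.0230×7/12 = 1.0134167.
So F = 0.0009482 × 1.030450 / 1.0134167 = 0.0009641372 (SGD/KRW).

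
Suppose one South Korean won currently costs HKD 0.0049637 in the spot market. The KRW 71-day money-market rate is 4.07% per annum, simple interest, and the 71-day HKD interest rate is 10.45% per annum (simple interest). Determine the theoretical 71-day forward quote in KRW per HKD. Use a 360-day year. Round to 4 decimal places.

198.9788

T = 71/360 years.
Growth of 1 HKD over T: 1 + 0.1045×71/360 = 1.020609722.
KRW growth factor: 1 + 0.0407×71/360 = 1.008026944.
So F = 0.0049637 × 1.020609722 / 1.008026944 = 0.00502565979 (HKD/KRW).
Quoted the other way: 1/0.00502565979 = 198.9788 KRW per HKD.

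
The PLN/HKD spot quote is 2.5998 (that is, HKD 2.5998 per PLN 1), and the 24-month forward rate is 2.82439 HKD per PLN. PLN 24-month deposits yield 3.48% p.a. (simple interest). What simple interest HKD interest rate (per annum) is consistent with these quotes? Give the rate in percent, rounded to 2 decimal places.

8.10%

T = 2 years.
CIP gives F = S · g_HKD/g_PLN, so g_HKD/g_PLN = 2.82439/2.5998 = 1.0863874.
The PLN side grows by 1 + 0.0348×2 = 1.069600.
Hence g_HKD = 1.162000.
(1.162000 − 1)/T = 0.081000, i.e. 8.10%.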